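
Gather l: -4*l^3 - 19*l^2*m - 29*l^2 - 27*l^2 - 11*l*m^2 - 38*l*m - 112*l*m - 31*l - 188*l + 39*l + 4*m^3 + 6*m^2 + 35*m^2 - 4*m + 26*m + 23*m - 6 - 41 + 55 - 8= -4*l^3 + l^2*(-19*m - 56) + l*(-11*m^2 - 150*m - 180) + 4*m^3 + 41*m^2 + 45*m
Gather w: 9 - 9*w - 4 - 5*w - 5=-14*w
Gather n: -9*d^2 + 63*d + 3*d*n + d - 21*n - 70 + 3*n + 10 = -9*d^2 + 64*d + n*(3*d - 18) - 60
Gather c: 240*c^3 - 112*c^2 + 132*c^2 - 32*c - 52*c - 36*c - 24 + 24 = 240*c^3 + 20*c^2 - 120*c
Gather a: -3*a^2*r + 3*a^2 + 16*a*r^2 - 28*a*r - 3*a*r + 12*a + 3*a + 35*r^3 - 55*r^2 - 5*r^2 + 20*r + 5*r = a^2*(3 - 3*r) + a*(16*r^2 - 31*r + 15) + 35*r^3 - 60*r^2 + 25*r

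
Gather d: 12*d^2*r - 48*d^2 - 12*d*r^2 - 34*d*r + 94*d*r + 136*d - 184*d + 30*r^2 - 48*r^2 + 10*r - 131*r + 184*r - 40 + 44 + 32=d^2*(12*r - 48) + d*(-12*r^2 + 60*r - 48) - 18*r^2 + 63*r + 36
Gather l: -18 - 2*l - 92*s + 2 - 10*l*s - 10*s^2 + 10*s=l*(-10*s - 2) - 10*s^2 - 82*s - 16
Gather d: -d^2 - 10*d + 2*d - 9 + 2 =-d^2 - 8*d - 7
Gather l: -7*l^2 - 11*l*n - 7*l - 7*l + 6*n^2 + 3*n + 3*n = -7*l^2 + l*(-11*n - 14) + 6*n^2 + 6*n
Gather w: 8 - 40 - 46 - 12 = -90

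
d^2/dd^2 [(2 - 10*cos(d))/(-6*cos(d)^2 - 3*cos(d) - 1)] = 2*(-405*(1 - cos(2*d))^2*cos(d) + 117*(1 - cos(2*d))^2/2 + 479*cos(d)/2 + 126*cos(2*d) - 423*cos(3*d)/2 + 90*cos(5*d) - 144)/(3*cos(d) + 3*cos(2*d) + 4)^3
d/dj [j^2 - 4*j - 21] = 2*j - 4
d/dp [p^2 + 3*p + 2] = 2*p + 3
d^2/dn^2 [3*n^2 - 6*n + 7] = 6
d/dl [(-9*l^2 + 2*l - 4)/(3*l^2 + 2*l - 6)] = 4*(-6*l^2 + 33*l - 1)/(9*l^4 + 12*l^3 - 32*l^2 - 24*l + 36)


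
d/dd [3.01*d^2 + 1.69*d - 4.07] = 6.02*d + 1.69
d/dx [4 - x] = -1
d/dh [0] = 0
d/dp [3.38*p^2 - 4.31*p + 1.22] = 6.76*p - 4.31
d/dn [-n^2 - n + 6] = -2*n - 1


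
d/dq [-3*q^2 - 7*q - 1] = -6*q - 7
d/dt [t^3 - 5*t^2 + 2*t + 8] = 3*t^2 - 10*t + 2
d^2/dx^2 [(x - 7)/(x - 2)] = -10/(x - 2)^3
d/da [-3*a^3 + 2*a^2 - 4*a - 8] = -9*a^2 + 4*a - 4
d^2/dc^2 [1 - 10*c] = 0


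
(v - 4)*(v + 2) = v^2 - 2*v - 8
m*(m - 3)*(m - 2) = m^3 - 5*m^2 + 6*m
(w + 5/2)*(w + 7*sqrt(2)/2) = w^2 + 5*w/2 + 7*sqrt(2)*w/2 + 35*sqrt(2)/4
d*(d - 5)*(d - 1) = d^3 - 6*d^2 + 5*d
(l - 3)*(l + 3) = l^2 - 9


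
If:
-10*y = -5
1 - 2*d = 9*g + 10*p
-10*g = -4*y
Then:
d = -5*p - 2/5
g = 1/5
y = 1/2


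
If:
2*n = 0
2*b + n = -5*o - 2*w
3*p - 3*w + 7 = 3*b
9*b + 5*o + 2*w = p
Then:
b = w/6 - 7/18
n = 0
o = 7/45 - 7*w/15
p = 7*w/6 - 49/18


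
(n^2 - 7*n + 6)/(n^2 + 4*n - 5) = (n - 6)/(n + 5)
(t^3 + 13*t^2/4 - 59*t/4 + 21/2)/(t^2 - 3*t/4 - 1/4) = (4*t^2 + 17*t - 42)/(4*t + 1)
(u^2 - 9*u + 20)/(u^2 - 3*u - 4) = (u - 5)/(u + 1)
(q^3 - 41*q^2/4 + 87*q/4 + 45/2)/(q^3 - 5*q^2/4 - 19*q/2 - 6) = (q^2 - 11*q + 30)/(q^2 - 2*q - 8)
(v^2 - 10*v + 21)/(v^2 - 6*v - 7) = (v - 3)/(v + 1)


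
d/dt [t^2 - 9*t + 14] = 2*t - 9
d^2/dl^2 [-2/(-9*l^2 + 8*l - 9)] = 4*(-81*l^2 + 72*l + 4*(9*l - 4)^2 - 81)/(9*l^2 - 8*l + 9)^3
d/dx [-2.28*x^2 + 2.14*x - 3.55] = 2.14 - 4.56*x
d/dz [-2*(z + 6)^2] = -4*z - 24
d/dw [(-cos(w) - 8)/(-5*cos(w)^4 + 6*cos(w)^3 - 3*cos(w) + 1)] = (15*(1 - cos(2*w))^2/4 + 111*cos(w) - 57*cos(2*w) + 37*cos(3*w) - 47)*sin(w)/(5*cos(w)^4 - 6*cos(w)^3 + 3*cos(w) - 1)^2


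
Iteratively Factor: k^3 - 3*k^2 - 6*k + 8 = (k + 2)*(k^2 - 5*k + 4) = (k - 4)*(k + 2)*(k - 1)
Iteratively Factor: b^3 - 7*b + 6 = (b - 2)*(b^2 + 2*b - 3) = (b - 2)*(b - 1)*(b + 3)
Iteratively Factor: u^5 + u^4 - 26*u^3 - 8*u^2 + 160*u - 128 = (u - 4)*(u^4 + 5*u^3 - 6*u^2 - 32*u + 32) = (u - 4)*(u + 4)*(u^3 + u^2 - 10*u + 8) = (u - 4)*(u - 2)*(u + 4)*(u^2 + 3*u - 4) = (u - 4)*(u - 2)*(u - 1)*(u + 4)*(u + 4)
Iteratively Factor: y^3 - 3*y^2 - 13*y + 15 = (y - 1)*(y^2 - 2*y - 15) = (y - 1)*(y + 3)*(y - 5)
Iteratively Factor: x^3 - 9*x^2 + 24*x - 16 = (x - 4)*(x^2 - 5*x + 4) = (x - 4)^2*(x - 1)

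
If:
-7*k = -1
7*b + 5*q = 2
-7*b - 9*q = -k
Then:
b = 121/196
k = 1/7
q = -13/28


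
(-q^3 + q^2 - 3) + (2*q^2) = -q^3 + 3*q^2 - 3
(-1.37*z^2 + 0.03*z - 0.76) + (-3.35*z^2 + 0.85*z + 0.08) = -4.72*z^2 + 0.88*z - 0.68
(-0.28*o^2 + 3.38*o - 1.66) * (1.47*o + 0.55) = -0.4116*o^3 + 4.8146*o^2 - 0.5812*o - 0.913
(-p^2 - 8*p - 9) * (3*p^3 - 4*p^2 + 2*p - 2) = -3*p^5 - 20*p^4 + 3*p^3 + 22*p^2 - 2*p + 18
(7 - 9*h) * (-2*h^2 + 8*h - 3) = 18*h^3 - 86*h^2 + 83*h - 21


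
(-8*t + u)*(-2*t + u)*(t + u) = 16*t^3 + 6*t^2*u - 9*t*u^2 + u^3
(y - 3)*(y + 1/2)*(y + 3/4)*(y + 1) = y^4 - 3*y^3/4 - 41*y^2/8 - 9*y/2 - 9/8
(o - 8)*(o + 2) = o^2 - 6*o - 16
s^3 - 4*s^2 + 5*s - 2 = (s - 2)*(s - 1)^2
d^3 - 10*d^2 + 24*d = d*(d - 6)*(d - 4)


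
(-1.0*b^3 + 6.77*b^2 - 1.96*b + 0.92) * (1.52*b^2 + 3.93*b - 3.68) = -1.52*b^5 + 6.3604*b^4 + 27.3069*b^3 - 31.218*b^2 + 10.8284*b - 3.3856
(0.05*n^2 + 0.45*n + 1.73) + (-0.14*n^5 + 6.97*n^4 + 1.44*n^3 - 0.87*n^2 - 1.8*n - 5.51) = -0.14*n^5 + 6.97*n^4 + 1.44*n^3 - 0.82*n^2 - 1.35*n - 3.78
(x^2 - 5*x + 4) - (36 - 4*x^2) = 5*x^2 - 5*x - 32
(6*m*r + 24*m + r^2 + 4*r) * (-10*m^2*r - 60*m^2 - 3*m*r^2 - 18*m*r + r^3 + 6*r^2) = -60*m^3*r^2 - 600*m^3*r - 1440*m^3 - 28*m^2*r^3 - 280*m^2*r^2 - 672*m^2*r + 3*m*r^4 + 30*m*r^3 + 72*m*r^2 + r^5 + 10*r^4 + 24*r^3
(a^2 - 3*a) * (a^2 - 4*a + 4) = a^4 - 7*a^3 + 16*a^2 - 12*a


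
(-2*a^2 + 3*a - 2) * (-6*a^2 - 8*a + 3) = 12*a^4 - 2*a^3 - 18*a^2 + 25*a - 6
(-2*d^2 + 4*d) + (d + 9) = -2*d^2 + 5*d + 9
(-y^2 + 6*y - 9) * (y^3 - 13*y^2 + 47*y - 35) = -y^5 + 19*y^4 - 134*y^3 + 434*y^2 - 633*y + 315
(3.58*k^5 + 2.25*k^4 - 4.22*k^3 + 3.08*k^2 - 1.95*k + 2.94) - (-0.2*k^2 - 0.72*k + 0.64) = 3.58*k^5 + 2.25*k^4 - 4.22*k^3 + 3.28*k^2 - 1.23*k + 2.3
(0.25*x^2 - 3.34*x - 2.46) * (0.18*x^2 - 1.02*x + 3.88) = 0.045*x^4 - 0.8562*x^3 + 3.934*x^2 - 10.45*x - 9.5448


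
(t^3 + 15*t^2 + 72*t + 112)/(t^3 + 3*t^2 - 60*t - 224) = (t + 4)/(t - 8)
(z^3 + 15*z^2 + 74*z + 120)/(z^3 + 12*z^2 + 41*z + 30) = (z + 4)/(z + 1)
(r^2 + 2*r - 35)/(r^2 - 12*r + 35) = (r + 7)/(r - 7)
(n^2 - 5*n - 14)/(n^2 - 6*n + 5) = (n^2 - 5*n - 14)/(n^2 - 6*n + 5)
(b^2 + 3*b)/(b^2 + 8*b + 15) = b/(b + 5)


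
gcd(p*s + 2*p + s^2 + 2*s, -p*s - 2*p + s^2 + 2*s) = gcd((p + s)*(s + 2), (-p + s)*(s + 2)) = s + 2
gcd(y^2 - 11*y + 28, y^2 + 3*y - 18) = 1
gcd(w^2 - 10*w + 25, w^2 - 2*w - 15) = w - 5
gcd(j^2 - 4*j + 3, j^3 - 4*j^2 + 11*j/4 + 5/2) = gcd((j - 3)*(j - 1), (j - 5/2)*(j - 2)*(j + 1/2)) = 1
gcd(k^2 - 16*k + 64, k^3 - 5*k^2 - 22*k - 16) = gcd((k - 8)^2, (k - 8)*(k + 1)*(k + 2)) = k - 8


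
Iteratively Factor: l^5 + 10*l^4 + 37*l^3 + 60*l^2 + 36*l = (l + 3)*(l^4 + 7*l^3 + 16*l^2 + 12*l) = (l + 2)*(l + 3)*(l^3 + 5*l^2 + 6*l) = (l + 2)*(l + 3)^2*(l^2 + 2*l) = l*(l + 2)*(l + 3)^2*(l + 2)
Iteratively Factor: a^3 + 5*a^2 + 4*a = (a)*(a^2 + 5*a + 4) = a*(a + 4)*(a + 1)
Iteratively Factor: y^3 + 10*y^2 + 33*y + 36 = (y + 3)*(y^2 + 7*y + 12) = (y + 3)^2*(y + 4)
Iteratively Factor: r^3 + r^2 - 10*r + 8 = (r - 1)*(r^2 + 2*r - 8) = (r - 1)*(r + 4)*(r - 2)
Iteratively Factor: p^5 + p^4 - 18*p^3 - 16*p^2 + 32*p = (p + 2)*(p^4 - p^3 - 16*p^2 + 16*p) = (p - 1)*(p + 2)*(p^3 - 16*p) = (p - 1)*(p + 2)*(p + 4)*(p^2 - 4*p) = p*(p - 1)*(p + 2)*(p + 4)*(p - 4)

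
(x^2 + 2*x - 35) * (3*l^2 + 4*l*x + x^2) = 3*l^2*x^2 + 6*l^2*x - 105*l^2 + 4*l*x^3 + 8*l*x^2 - 140*l*x + x^4 + 2*x^3 - 35*x^2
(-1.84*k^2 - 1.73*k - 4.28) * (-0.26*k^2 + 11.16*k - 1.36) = 0.4784*k^4 - 20.0846*k^3 - 15.6916*k^2 - 45.412*k + 5.8208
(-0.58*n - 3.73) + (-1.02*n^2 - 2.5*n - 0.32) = -1.02*n^2 - 3.08*n - 4.05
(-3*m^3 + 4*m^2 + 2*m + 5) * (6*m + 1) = -18*m^4 + 21*m^3 + 16*m^2 + 32*m + 5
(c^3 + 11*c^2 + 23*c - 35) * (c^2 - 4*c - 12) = c^5 + 7*c^4 - 33*c^3 - 259*c^2 - 136*c + 420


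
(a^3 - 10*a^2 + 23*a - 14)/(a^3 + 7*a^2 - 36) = (a^2 - 8*a + 7)/(a^2 + 9*a + 18)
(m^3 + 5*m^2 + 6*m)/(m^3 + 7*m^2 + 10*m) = (m + 3)/(m + 5)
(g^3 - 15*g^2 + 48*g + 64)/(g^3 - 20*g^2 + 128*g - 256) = (g + 1)/(g - 4)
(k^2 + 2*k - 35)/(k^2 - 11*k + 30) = (k + 7)/(k - 6)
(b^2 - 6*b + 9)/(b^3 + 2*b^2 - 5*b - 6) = (b^2 - 6*b + 9)/(b^3 + 2*b^2 - 5*b - 6)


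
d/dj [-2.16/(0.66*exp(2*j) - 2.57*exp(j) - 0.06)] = (2.8512*exp(j) - 5.5512)*exp(j)/(-0.66*exp(2*j) + 2.57*exp(j) + 0.06)^2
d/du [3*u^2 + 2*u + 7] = 6*u + 2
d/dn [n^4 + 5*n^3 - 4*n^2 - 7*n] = 4*n^3 + 15*n^2 - 8*n - 7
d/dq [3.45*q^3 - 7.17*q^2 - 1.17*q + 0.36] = 10.35*q^2 - 14.34*q - 1.17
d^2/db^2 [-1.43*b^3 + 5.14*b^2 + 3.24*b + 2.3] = 10.28 - 8.58*b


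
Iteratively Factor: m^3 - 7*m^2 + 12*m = (m - 3)*(m^2 - 4*m) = m*(m - 3)*(m - 4)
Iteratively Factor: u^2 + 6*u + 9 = (u + 3)*(u + 3)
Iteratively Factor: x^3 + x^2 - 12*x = (x + 4)*(x^2 - 3*x) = (x - 3)*(x + 4)*(x)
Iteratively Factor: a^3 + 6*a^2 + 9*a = (a)*(a^2 + 6*a + 9) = a*(a + 3)*(a + 3)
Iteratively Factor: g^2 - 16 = (g - 4)*(g + 4)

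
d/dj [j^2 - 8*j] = 2*j - 8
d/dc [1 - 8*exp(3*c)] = -24*exp(3*c)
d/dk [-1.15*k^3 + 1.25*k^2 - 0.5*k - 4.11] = -3.45*k^2 + 2.5*k - 0.5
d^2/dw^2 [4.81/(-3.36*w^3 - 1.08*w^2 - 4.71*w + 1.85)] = ((96.9696*w + 10.3896)*(3.36*w^3 + 1.08*w^2 + 4.71*w - 1.85) - 4.81*(10.08*w^2 + 2.16*w + 4.71)*(20.16*w^2 + 4.32*w + 9.42))/(3.36*w^3 + 1.08*w^2 + 4.71*w - 1.85)^3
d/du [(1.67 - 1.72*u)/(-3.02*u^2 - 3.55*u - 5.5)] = (-5.1944*u^2 + 10.0868*u + 15.3885)/(9.1204*u^4 + 21.442*u^3 + 45.8225*u^2 + 39.05*u + 30.25)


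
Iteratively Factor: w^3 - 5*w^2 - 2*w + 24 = (w + 2)*(w^2 - 7*w + 12) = (w - 3)*(w + 2)*(w - 4)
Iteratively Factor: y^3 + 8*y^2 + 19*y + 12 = (y + 1)*(y^2 + 7*y + 12) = (y + 1)*(y + 4)*(y + 3)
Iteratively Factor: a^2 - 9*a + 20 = (a - 5)*(a - 4)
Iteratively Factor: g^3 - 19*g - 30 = (g + 2)*(g^2 - 2*g - 15) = (g - 5)*(g + 2)*(g + 3)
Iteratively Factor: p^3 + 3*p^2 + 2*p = (p + 2)*(p^2 + p) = p*(p + 2)*(p + 1)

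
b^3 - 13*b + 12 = (b - 3)*(b - 1)*(b + 4)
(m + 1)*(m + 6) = m^2 + 7*m + 6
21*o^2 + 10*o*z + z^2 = (3*o + z)*(7*o + z)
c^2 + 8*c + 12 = (c + 2)*(c + 6)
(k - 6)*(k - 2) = k^2 - 8*k + 12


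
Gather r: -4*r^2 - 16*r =-4*r^2 - 16*r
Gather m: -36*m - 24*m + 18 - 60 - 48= -60*m - 90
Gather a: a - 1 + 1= a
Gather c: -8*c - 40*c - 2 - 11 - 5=-48*c - 18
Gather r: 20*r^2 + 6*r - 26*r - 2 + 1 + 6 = 20*r^2 - 20*r + 5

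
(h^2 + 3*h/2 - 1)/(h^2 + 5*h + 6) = (h - 1/2)/(h + 3)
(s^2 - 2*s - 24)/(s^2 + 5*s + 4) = (s - 6)/(s + 1)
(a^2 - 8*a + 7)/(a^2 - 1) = (a - 7)/(a + 1)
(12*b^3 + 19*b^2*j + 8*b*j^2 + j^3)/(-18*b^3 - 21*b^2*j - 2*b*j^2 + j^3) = (-4*b - j)/(6*b - j)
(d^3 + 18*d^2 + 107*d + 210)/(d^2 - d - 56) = (d^2 + 11*d + 30)/(d - 8)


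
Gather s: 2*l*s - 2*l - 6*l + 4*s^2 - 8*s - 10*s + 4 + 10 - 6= -8*l + 4*s^2 + s*(2*l - 18) + 8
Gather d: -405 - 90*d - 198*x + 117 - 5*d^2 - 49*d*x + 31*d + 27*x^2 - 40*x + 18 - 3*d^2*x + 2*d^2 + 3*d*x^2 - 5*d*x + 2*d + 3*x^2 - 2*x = d^2*(-3*x - 3) + d*(3*x^2 - 54*x - 57) + 30*x^2 - 240*x - 270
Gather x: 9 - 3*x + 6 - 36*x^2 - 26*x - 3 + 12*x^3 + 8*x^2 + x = 12*x^3 - 28*x^2 - 28*x + 12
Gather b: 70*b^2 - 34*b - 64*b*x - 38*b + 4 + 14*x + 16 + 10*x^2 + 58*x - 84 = 70*b^2 + b*(-64*x - 72) + 10*x^2 + 72*x - 64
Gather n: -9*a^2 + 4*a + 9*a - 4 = -9*a^2 + 13*a - 4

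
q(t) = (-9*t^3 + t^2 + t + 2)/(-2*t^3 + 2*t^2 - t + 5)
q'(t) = (-27*t^2 + 2*t + 1)/(-2*t^3 + 2*t^2 - t + 5) + (6*t^2 - 4*t + 1)*(-9*t^3 + t^2 + t + 2)/(-2*t^3 + 2*t^2 - t + 5)^2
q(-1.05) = 1.18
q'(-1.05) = -1.60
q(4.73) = 5.54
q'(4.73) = -0.31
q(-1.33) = 1.62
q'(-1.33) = -1.51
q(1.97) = 13.55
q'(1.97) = -27.21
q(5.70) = 5.31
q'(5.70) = -0.18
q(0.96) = -0.99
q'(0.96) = -5.99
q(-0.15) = 0.37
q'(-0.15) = 0.14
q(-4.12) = 3.52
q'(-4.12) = -0.25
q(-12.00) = 4.17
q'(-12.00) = -0.03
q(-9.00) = 4.06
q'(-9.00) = -0.05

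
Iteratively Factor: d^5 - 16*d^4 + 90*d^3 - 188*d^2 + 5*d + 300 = (d - 3)*(d^4 - 13*d^3 + 51*d^2 - 35*d - 100) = (d - 3)*(d + 1)*(d^3 - 14*d^2 + 65*d - 100) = (d - 4)*(d - 3)*(d + 1)*(d^2 - 10*d + 25) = (d - 5)*(d - 4)*(d - 3)*(d + 1)*(d - 5)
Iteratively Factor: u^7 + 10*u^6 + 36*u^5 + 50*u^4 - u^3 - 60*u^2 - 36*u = (u + 2)*(u^6 + 8*u^5 + 20*u^4 + 10*u^3 - 21*u^2 - 18*u) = (u + 2)^2*(u^5 + 6*u^4 + 8*u^3 - 6*u^2 - 9*u) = (u + 1)*(u + 2)^2*(u^4 + 5*u^3 + 3*u^2 - 9*u) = u*(u + 1)*(u + 2)^2*(u^3 + 5*u^2 + 3*u - 9) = u*(u + 1)*(u + 2)^2*(u + 3)*(u^2 + 2*u - 3) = u*(u - 1)*(u + 1)*(u + 2)^2*(u + 3)*(u + 3)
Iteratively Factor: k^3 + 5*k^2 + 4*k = (k)*(k^2 + 5*k + 4) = k*(k + 1)*(k + 4)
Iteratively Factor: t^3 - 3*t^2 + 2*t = (t)*(t^2 - 3*t + 2) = t*(t - 2)*(t - 1)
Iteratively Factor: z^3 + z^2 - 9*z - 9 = (z - 3)*(z^2 + 4*z + 3) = (z - 3)*(z + 1)*(z + 3)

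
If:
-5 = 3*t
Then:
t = -5/3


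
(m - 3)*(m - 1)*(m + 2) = m^3 - 2*m^2 - 5*m + 6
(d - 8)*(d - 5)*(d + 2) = d^3 - 11*d^2 + 14*d + 80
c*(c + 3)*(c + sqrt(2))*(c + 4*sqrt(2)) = c^4 + 3*c^3 + 5*sqrt(2)*c^3 + 8*c^2 + 15*sqrt(2)*c^2 + 24*c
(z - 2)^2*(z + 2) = z^3 - 2*z^2 - 4*z + 8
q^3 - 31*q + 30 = (q - 5)*(q - 1)*(q + 6)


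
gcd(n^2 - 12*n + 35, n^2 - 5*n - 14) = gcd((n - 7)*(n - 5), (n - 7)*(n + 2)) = n - 7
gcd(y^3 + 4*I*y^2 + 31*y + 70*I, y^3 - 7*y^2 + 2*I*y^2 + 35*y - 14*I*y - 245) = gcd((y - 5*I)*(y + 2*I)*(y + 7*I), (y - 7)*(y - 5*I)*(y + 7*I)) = y^2 + 2*I*y + 35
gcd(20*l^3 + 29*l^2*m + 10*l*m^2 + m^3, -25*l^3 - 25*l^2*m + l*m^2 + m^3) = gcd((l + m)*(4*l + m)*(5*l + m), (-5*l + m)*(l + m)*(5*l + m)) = 5*l^2 + 6*l*m + m^2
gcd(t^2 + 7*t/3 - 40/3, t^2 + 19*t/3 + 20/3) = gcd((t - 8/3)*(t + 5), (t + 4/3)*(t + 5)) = t + 5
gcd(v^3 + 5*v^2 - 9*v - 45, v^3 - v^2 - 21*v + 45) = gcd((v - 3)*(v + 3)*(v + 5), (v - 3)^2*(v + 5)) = v^2 + 2*v - 15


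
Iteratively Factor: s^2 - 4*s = (s - 4)*(s)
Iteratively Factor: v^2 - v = (v)*(v - 1)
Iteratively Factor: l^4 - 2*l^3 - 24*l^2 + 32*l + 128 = (l + 4)*(l^3 - 6*l^2 + 32) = (l + 2)*(l + 4)*(l^2 - 8*l + 16) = (l - 4)*(l + 2)*(l + 4)*(l - 4)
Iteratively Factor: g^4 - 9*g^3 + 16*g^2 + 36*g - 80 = (g - 5)*(g^3 - 4*g^2 - 4*g + 16) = (g - 5)*(g + 2)*(g^2 - 6*g + 8) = (g - 5)*(g - 4)*(g + 2)*(g - 2)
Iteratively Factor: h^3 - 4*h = (h)*(h^2 - 4) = h*(h - 2)*(h + 2)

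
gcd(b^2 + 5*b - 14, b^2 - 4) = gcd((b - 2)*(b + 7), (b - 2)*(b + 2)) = b - 2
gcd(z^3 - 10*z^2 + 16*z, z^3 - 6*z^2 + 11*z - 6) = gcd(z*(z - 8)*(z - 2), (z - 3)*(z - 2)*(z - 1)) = z - 2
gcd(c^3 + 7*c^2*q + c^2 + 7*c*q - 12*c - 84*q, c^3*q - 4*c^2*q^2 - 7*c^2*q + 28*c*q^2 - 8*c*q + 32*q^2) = 1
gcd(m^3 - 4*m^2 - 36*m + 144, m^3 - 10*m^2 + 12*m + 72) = m - 6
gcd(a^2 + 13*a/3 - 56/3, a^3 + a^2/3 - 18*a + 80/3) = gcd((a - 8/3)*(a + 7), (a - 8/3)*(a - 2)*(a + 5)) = a - 8/3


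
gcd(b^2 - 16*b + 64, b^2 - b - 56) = b - 8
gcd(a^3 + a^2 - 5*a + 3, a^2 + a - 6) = a + 3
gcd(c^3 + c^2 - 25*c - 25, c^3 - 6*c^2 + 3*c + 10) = c^2 - 4*c - 5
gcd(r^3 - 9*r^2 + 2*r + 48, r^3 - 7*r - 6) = r^2 - r - 6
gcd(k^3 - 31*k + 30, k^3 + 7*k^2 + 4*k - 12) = k^2 + 5*k - 6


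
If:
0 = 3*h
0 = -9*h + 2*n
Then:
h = 0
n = 0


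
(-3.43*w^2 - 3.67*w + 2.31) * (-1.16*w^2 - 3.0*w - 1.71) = 3.9788*w^4 + 14.5472*w^3 + 14.1957*w^2 - 0.6543*w - 3.9501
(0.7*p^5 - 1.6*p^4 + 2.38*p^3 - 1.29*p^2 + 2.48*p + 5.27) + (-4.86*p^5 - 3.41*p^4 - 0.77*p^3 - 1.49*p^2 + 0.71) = -4.16*p^5 - 5.01*p^4 + 1.61*p^3 - 2.78*p^2 + 2.48*p + 5.98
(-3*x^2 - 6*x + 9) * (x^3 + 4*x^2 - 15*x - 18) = -3*x^5 - 18*x^4 + 30*x^3 + 180*x^2 - 27*x - 162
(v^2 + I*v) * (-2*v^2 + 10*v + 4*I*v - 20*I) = -2*v^4 + 10*v^3 + 2*I*v^3 - 4*v^2 - 10*I*v^2 + 20*v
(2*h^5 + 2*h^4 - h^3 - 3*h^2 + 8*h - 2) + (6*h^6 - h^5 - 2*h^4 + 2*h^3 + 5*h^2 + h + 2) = 6*h^6 + h^5 + h^3 + 2*h^2 + 9*h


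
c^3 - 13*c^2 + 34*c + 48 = (c - 8)*(c - 6)*(c + 1)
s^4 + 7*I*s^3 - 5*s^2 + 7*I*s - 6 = (s - I)*(s + I)^2*(s + 6*I)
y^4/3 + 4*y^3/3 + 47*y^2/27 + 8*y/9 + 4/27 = (y/3 + 1/3)*(y + 1/3)*(y + 2/3)*(y + 2)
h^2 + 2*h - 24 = (h - 4)*(h + 6)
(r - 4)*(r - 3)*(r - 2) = r^3 - 9*r^2 + 26*r - 24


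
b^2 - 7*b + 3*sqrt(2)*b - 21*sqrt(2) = (b - 7)*(b + 3*sqrt(2))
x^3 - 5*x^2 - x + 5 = (x - 5)*(x - 1)*(x + 1)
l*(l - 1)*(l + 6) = l^3 + 5*l^2 - 6*l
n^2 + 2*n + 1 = (n + 1)^2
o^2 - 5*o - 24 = (o - 8)*(o + 3)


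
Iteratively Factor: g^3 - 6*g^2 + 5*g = (g - 1)*(g^2 - 5*g) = g*(g - 1)*(g - 5)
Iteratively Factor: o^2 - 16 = (o - 4)*(o + 4)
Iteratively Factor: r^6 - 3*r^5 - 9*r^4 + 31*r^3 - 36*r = (r - 2)*(r^5 - r^4 - 11*r^3 + 9*r^2 + 18*r) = (r - 2)*(r + 3)*(r^4 - 4*r^3 + r^2 + 6*r) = (r - 3)*(r - 2)*(r + 3)*(r^3 - r^2 - 2*r) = r*(r - 3)*(r - 2)*(r + 3)*(r^2 - r - 2) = r*(r - 3)*(r - 2)^2*(r + 3)*(r + 1)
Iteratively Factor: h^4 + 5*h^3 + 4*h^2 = (h + 1)*(h^3 + 4*h^2) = (h + 1)*(h + 4)*(h^2) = h*(h + 1)*(h + 4)*(h)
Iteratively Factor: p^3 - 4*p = (p - 2)*(p^2 + 2*p) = (p - 2)*(p + 2)*(p)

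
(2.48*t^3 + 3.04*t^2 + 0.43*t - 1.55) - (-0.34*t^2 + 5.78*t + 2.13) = 2.48*t^3 + 3.38*t^2 - 5.35*t - 3.68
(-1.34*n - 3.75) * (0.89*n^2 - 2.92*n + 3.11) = -1.1926*n^3 + 0.5753*n^2 + 6.7826*n - 11.6625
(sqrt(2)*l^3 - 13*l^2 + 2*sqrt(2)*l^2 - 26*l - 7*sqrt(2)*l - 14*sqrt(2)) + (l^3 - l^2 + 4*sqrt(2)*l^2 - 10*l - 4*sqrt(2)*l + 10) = l^3 + sqrt(2)*l^3 - 14*l^2 + 6*sqrt(2)*l^2 - 36*l - 11*sqrt(2)*l - 14*sqrt(2) + 10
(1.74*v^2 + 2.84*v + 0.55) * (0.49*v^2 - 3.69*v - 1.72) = 0.8526*v^4 - 5.029*v^3 - 13.2029*v^2 - 6.9143*v - 0.946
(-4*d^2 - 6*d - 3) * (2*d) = -8*d^3 - 12*d^2 - 6*d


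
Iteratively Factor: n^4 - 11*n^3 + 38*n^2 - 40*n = (n)*(n^3 - 11*n^2 + 38*n - 40) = n*(n - 2)*(n^2 - 9*n + 20) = n*(n - 4)*(n - 2)*(n - 5)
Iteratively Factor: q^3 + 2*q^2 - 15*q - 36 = (q - 4)*(q^2 + 6*q + 9) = (q - 4)*(q + 3)*(q + 3)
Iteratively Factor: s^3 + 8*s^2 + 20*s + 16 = (s + 4)*(s^2 + 4*s + 4) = (s + 2)*(s + 4)*(s + 2)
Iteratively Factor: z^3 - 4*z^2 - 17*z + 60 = (z - 5)*(z^2 + z - 12) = (z - 5)*(z - 3)*(z + 4)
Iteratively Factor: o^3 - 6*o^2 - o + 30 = (o - 5)*(o^2 - o - 6) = (o - 5)*(o - 3)*(o + 2)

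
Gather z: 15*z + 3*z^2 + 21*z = 3*z^2 + 36*z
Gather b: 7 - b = 7 - b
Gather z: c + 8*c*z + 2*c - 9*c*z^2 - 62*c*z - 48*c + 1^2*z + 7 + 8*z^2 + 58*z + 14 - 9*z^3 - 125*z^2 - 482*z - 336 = -45*c - 9*z^3 + z^2*(-9*c - 117) + z*(-54*c - 423) - 315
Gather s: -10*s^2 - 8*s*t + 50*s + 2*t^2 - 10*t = -10*s^2 + s*(50 - 8*t) + 2*t^2 - 10*t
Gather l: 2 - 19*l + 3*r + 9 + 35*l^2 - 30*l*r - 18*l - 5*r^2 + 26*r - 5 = 35*l^2 + l*(-30*r - 37) - 5*r^2 + 29*r + 6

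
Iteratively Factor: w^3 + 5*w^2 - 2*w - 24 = (w + 3)*(w^2 + 2*w - 8) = (w - 2)*(w + 3)*(w + 4)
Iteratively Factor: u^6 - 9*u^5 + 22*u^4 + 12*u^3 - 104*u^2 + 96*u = (u + 2)*(u^5 - 11*u^4 + 44*u^3 - 76*u^2 + 48*u) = (u - 4)*(u + 2)*(u^4 - 7*u^3 + 16*u^2 - 12*u) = (u - 4)*(u - 2)*(u + 2)*(u^3 - 5*u^2 + 6*u) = (u - 4)*(u - 3)*(u - 2)*(u + 2)*(u^2 - 2*u) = (u - 4)*(u - 3)*(u - 2)^2*(u + 2)*(u)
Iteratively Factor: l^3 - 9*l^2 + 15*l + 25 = (l - 5)*(l^2 - 4*l - 5) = (l - 5)^2*(l + 1)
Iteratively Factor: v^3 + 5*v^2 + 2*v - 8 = (v + 2)*(v^2 + 3*v - 4) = (v - 1)*(v + 2)*(v + 4)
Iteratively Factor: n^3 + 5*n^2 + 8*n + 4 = (n + 1)*(n^2 + 4*n + 4) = (n + 1)*(n + 2)*(n + 2)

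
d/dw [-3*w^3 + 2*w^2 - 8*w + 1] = -9*w^2 + 4*w - 8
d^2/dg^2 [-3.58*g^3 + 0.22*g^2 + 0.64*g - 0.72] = 0.44 - 21.48*g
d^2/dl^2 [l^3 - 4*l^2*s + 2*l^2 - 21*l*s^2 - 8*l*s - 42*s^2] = 6*l - 8*s + 4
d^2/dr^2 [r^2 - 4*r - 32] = 2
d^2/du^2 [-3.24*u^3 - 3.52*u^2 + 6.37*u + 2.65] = -19.44*u - 7.04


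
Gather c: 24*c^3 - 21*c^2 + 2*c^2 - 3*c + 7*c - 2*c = 24*c^3 - 19*c^2 + 2*c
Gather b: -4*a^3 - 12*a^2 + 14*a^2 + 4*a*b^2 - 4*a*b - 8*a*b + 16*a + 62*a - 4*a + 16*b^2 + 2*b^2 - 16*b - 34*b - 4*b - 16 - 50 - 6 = -4*a^3 + 2*a^2 + 74*a + b^2*(4*a + 18) + b*(-12*a - 54) - 72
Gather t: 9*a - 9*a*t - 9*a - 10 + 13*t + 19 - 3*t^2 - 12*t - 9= -3*t^2 + t*(1 - 9*a)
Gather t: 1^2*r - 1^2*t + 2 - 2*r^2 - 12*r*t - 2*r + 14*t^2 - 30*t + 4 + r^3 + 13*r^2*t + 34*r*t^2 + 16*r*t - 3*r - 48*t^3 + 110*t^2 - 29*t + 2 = r^3 - 2*r^2 - 4*r - 48*t^3 + t^2*(34*r + 124) + t*(13*r^2 + 4*r - 60) + 8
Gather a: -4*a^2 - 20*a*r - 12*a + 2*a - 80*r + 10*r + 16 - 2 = -4*a^2 + a*(-20*r - 10) - 70*r + 14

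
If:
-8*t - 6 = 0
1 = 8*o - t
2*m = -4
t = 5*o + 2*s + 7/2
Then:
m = -2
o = 1/32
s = -141/64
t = -3/4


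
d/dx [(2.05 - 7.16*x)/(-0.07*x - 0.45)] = (0.235585*x + 1.514475)/(0.07*x + 0.45)^3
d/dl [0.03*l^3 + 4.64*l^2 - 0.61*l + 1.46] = 0.09*l^2 + 9.28*l - 0.61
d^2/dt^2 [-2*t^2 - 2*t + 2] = -4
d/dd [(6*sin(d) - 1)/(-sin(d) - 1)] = -7*cos(d)/(sin(d) + 1)^2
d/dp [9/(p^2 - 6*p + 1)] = 18*(3 - p)/(p^2 - 6*p + 1)^2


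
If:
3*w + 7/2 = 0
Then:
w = -7/6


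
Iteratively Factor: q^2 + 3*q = (q + 3)*(q)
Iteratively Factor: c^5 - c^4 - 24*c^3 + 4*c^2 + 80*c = (c)*(c^4 - c^3 - 24*c^2 + 4*c + 80) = c*(c - 2)*(c^3 + c^2 - 22*c - 40) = c*(c - 5)*(c - 2)*(c^2 + 6*c + 8) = c*(c - 5)*(c - 2)*(c + 2)*(c + 4)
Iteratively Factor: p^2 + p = (p)*(p + 1)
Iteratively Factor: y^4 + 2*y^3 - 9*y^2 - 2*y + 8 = (y + 1)*(y^3 + y^2 - 10*y + 8) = (y + 1)*(y + 4)*(y^2 - 3*y + 2) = (y - 1)*(y + 1)*(y + 4)*(y - 2)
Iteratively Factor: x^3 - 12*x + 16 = (x + 4)*(x^2 - 4*x + 4) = (x - 2)*(x + 4)*(x - 2)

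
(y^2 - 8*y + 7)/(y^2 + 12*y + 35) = (y^2 - 8*y + 7)/(y^2 + 12*y + 35)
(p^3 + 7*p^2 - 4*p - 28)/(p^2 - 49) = (p^2 - 4)/(p - 7)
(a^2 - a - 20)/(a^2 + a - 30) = (a + 4)/(a + 6)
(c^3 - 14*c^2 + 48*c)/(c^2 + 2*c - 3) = c*(c^2 - 14*c + 48)/(c^2 + 2*c - 3)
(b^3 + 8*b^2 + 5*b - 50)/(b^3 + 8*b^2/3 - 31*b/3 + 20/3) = 3*(b^2 + 3*b - 10)/(3*b^2 - 7*b + 4)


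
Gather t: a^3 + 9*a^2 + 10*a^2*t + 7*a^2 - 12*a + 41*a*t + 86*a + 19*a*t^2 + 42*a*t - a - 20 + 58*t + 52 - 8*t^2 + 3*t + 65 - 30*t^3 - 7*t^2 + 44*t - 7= a^3 + 16*a^2 + 73*a - 30*t^3 + t^2*(19*a - 15) + t*(10*a^2 + 83*a + 105) + 90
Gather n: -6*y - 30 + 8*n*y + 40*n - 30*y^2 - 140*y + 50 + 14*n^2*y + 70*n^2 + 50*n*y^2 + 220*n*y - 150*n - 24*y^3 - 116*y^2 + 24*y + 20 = n^2*(14*y + 70) + n*(50*y^2 + 228*y - 110) - 24*y^3 - 146*y^2 - 122*y + 40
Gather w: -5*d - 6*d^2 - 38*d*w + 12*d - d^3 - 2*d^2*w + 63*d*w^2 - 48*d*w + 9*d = -d^3 - 6*d^2 + 63*d*w^2 + 16*d + w*(-2*d^2 - 86*d)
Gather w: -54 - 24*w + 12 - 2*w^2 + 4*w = -2*w^2 - 20*w - 42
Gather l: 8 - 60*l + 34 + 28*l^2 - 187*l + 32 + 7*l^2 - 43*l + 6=35*l^2 - 290*l + 80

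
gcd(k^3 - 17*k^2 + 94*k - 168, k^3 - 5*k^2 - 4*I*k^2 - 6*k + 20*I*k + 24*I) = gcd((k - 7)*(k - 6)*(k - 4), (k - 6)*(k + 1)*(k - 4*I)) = k - 6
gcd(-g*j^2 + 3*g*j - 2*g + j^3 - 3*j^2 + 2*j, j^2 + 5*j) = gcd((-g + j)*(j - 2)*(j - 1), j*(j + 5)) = 1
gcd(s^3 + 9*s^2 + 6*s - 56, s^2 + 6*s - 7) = s + 7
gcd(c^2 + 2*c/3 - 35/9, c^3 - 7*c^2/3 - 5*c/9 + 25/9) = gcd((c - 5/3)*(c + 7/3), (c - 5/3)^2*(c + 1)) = c - 5/3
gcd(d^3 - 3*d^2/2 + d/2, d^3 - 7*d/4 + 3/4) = d^2 - 3*d/2 + 1/2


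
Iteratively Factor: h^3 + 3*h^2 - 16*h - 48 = (h - 4)*(h^2 + 7*h + 12) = (h - 4)*(h + 4)*(h + 3)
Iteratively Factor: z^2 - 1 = (z - 1)*(z + 1)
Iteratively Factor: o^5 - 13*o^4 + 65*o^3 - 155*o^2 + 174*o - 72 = (o - 2)*(o^4 - 11*o^3 + 43*o^2 - 69*o + 36) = (o - 4)*(o - 2)*(o^3 - 7*o^2 + 15*o - 9) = (o - 4)*(o - 3)*(o - 2)*(o^2 - 4*o + 3) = (o - 4)*(o - 3)*(o - 2)*(o - 1)*(o - 3)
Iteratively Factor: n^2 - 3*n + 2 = (n - 2)*(n - 1)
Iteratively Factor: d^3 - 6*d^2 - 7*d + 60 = (d - 4)*(d^2 - 2*d - 15) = (d - 5)*(d - 4)*(d + 3)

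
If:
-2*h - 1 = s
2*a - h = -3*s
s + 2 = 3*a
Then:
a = 13/25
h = -7/25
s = -11/25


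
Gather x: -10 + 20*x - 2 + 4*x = 24*x - 12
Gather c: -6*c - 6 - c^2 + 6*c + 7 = 1 - c^2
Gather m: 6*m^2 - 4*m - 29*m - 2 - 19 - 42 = 6*m^2 - 33*m - 63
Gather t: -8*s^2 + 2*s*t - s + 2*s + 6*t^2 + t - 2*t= -8*s^2 + s + 6*t^2 + t*(2*s - 1)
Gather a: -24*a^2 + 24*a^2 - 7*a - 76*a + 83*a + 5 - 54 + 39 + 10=0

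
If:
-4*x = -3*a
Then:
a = 4*x/3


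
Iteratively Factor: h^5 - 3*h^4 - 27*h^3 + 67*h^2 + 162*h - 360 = (h - 2)*(h^4 - h^3 - 29*h^2 + 9*h + 180) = (h - 3)*(h - 2)*(h^3 + 2*h^2 - 23*h - 60) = (h - 3)*(h - 2)*(h + 3)*(h^2 - h - 20) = (h - 5)*(h - 3)*(h - 2)*(h + 3)*(h + 4)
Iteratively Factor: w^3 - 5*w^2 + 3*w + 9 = (w + 1)*(w^2 - 6*w + 9) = (w - 3)*(w + 1)*(w - 3)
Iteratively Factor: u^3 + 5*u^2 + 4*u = (u + 4)*(u^2 + u) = (u + 1)*(u + 4)*(u)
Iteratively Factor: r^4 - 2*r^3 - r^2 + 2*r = (r)*(r^3 - 2*r^2 - r + 2) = r*(r + 1)*(r^2 - 3*r + 2) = r*(r - 1)*(r + 1)*(r - 2)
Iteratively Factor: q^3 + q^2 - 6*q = (q)*(q^2 + q - 6) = q*(q - 2)*(q + 3)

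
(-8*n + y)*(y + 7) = -8*n*y - 56*n + y^2 + 7*y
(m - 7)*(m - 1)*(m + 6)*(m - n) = m^4 - m^3*n - 2*m^3 + 2*m^2*n - 41*m^2 + 41*m*n + 42*m - 42*n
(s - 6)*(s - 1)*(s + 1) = s^3 - 6*s^2 - s + 6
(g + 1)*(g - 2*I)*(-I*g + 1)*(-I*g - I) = -g^4 - 2*g^3 + I*g^3 - 3*g^2 + 2*I*g^2 - 4*g + I*g - 2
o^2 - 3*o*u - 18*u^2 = (o - 6*u)*(o + 3*u)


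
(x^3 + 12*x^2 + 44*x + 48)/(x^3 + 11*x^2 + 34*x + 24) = (x + 2)/(x + 1)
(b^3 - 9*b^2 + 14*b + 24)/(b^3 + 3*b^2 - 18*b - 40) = (b^2 - 5*b - 6)/(b^2 + 7*b + 10)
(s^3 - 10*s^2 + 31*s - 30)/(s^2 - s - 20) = (s^2 - 5*s + 6)/(s + 4)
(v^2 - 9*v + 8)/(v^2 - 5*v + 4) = (v - 8)/(v - 4)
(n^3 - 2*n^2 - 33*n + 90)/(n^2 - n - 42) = (n^2 - 8*n + 15)/(n - 7)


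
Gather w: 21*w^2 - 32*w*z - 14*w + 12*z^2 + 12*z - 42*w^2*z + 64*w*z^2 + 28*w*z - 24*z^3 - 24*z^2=w^2*(21 - 42*z) + w*(64*z^2 - 4*z - 14) - 24*z^3 - 12*z^2 + 12*z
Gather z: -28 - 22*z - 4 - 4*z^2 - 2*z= -4*z^2 - 24*z - 32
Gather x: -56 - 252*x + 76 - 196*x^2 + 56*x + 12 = -196*x^2 - 196*x + 32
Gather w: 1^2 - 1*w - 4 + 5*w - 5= 4*w - 8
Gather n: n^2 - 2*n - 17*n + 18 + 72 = n^2 - 19*n + 90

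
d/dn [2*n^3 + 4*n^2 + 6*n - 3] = 6*n^2 + 8*n + 6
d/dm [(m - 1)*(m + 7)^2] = (m + 7)*(3*m + 5)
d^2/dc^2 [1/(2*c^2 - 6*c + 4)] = (-c^2 + 3*c + (2*c - 3)^2 - 2)/(c^2 - 3*c + 2)^3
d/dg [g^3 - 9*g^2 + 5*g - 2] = 3*g^2 - 18*g + 5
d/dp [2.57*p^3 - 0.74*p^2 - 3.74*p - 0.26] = 7.71*p^2 - 1.48*p - 3.74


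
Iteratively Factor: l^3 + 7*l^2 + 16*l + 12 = (l + 3)*(l^2 + 4*l + 4) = (l + 2)*(l + 3)*(l + 2)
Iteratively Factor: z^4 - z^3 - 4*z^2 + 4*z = (z + 2)*(z^3 - 3*z^2 + 2*z) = (z - 2)*(z + 2)*(z^2 - z) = (z - 2)*(z - 1)*(z + 2)*(z)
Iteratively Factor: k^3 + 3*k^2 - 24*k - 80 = (k + 4)*(k^2 - k - 20) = (k + 4)^2*(k - 5)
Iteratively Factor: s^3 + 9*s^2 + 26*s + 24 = (s + 2)*(s^2 + 7*s + 12) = (s + 2)*(s + 3)*(s + 4)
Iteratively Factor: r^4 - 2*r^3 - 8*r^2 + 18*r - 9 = (r - 3)*(r^3 + r^2 - 5*r + 3) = (r - 3)*(r + 3)*(r^2 - 2*r + 1) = (r - 3)*(r - 1)*(r + 3)*(r - 1)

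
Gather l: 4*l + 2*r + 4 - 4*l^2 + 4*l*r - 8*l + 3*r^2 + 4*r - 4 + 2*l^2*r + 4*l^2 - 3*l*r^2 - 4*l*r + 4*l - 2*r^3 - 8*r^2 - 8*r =2*l^2*r - 3*l*r^2 - 2*r^3 - 5*r^2 - 2*r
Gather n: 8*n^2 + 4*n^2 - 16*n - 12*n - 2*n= 12*n^2 - 30*n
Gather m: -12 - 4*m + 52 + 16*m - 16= 12*m + 24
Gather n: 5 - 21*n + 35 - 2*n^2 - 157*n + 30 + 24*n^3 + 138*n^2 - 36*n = 24*n^3 + 136*n^2 - 214*n + 70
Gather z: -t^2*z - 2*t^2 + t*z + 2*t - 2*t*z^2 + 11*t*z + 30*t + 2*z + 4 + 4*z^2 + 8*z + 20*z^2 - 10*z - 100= -2*t^2 + 32*t + z^2*(24 - 2*t) + z*(-t^2 + 12*t) - 96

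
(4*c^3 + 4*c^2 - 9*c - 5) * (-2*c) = -8*c^4 - 8*c^3 + 18*c^2 + 10*c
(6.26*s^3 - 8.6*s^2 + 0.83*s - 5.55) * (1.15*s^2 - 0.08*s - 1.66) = 7.199*s^5 - 10.3908*s^4 - 8.7491*s^3 + 7.8271*s^2 - 0.9338*s + 9.213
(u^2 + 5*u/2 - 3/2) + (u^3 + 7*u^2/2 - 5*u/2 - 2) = u^3 + 9*u^2/2 - 7/2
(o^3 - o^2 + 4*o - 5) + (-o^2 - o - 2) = o^3 - 2*o^2 + 3*o - 7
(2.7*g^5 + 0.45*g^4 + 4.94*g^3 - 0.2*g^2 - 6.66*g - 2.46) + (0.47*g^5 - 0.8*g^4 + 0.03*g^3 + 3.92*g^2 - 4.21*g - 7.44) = 3.17*g^5 - 0.35*g^4 + 4.97*g^3 + 3.72*g^2 - 10.87*g - 9.9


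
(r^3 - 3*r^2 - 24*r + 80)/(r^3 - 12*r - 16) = (r^2 + r - 20)/(r^2 + 4*r + 4)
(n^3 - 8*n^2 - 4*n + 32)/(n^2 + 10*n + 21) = (n^3 - 8*n^2 - 4*n + 32)/(n^2 + 10*n + 21)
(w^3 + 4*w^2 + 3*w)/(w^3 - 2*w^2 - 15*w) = (w + 1)/(w - 5)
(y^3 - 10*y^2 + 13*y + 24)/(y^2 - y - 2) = (y^2 - 11*y + 24)/(y - 2)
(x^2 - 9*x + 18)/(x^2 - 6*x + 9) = (x - 6)/(x - 3)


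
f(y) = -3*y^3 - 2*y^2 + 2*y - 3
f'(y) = -9*y^2 - 4*y + 2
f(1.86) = -25.50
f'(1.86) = -36.58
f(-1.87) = 5.88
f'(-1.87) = -21.99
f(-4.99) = 309.97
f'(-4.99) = -202.14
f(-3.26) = 73.16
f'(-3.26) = -80.61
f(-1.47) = -0.73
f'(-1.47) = -11.57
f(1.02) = -6.22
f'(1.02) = -11.44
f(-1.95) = 7.74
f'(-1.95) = -24.42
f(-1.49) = -0.50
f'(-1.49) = -12.02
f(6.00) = -711.00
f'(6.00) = -346.00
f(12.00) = -5451.00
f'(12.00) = -1342.00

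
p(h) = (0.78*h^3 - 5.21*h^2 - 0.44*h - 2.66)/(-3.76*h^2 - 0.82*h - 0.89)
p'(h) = (7.52*h + 0.82)*(0.78*h^3 - 5.21*h^2 - 0.44*h - 2.66)/(-3.76*h^2 - 0.82*h - 0.89)^2 + (2.34*h^2 - 10.42*h - 0.44)/(-3.76*h^2 - 0.82*h - 0.89) = (-2.9328*h^4 - 1.2792*h^3 + 0.5352*h^2 - 10.7294*h - 1.7896)/(14.1376*h^4 + 6.1664*h^3 + 7.3652*h^2 + 1.4596*h + 0.7921)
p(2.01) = 1.03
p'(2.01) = -0.25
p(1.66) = 1.12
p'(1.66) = -0.29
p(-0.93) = 2.19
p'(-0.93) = 0.66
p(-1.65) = 2.01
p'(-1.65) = 0.01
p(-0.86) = 2.24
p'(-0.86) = 0.80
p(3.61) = 0.67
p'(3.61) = -0.21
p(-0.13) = 3.18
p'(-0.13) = -0.53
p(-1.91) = 2.01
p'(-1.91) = -0.06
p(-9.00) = 3.32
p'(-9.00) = -0.20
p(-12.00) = 3.94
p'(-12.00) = -0.21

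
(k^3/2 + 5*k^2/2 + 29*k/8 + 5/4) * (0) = 0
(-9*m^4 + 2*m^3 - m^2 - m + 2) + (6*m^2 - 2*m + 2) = -9*m^4 + 2*m^3 + 5*m^2 - 3*m + 4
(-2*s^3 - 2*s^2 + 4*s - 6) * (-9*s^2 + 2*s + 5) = 18*s^5 + 14*s^4 - 50*s^3 + 52*s^2 + 8*s - 30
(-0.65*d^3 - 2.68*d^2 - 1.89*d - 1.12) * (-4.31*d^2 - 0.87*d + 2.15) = 2.8015*d^5 + 12.1163*d^4 + 9.08*d^3 + 0.7095*d^2 - 3.0891*d - 2.408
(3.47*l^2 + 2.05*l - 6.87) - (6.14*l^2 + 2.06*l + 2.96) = -2.67*l^2 - 0.0100000000000002*l - 9.83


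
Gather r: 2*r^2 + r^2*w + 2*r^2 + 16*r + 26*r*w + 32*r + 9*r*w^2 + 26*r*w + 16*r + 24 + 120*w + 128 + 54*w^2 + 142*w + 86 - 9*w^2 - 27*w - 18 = r^2*(w + 4) + r*(9*w^2 + 52*w + 64) + 45*w^2 + 235*w + 220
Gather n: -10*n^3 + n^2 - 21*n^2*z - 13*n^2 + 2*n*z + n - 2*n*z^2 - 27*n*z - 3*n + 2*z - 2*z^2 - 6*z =-10*n^3 + n^2*(-21*z - 12) + n*(-2*z^2 - 25*z - 2) - 2*z^2 - 4*z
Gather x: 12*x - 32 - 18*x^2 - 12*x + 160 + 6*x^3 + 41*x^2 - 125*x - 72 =6*x^3 + 23*x^2 - 125*x + 56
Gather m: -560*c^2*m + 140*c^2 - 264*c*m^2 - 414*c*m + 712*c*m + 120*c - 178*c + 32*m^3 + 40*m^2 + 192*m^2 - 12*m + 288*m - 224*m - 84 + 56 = 140*c^2 - 58*c + 32*m^3 + m^2*(232 - 264*c) + m*(-560*c^2 + 298*c + 52) - 28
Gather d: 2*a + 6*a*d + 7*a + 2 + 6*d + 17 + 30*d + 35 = 9*a + d*(6*a + 36) + 54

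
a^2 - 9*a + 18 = (a - 6)*(a - 3)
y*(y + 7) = y^2 + 7*y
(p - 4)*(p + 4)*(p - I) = p^3 - I*p^2 - 16*p + 16*I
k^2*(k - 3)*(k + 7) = k^4 + 4*k^3 - 21*k^2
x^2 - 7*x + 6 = (x - 6)*(x - 1)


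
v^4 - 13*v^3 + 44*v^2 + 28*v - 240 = (v - 6)*(v - 5)*(v - 4)*(v + 2)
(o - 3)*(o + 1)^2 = o^3 - o^2 - 5*o - 3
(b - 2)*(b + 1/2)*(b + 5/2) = b^3 + b^2 - 19*b/4 - 5/2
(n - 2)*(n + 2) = n^2 - 4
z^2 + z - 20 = (z - 4)*(z + 5)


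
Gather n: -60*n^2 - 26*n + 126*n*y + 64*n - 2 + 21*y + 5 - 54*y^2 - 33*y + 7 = -60*n^2 + n*(126*y + 38) - 54*y^2 - 12*y + 10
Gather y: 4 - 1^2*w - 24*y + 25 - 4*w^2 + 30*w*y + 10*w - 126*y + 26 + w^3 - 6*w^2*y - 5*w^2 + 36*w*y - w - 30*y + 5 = w^3 - 9*w^2 + 8*w + y*(-6*w^2 + 66*w - 180) + 60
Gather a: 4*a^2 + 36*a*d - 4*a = 4*a^2 + a*(36*d - 4)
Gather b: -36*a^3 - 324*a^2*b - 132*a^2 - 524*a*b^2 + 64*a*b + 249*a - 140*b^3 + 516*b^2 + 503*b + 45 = -36*a^3 - 132*a^2 + 249*a - 140*b^3 + b^2*(516 - 524*a) + b*(-324*a^2 + 64*a + 503) + 45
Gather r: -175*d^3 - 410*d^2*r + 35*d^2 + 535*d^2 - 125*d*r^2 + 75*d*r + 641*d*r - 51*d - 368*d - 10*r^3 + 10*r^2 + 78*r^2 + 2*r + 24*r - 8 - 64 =-175*d^3 + 570*d^2 - 419*d - 10*r^3 + r^2*(88 - 125*d) + r*(-410*d^2 + 716*d + 26) - 72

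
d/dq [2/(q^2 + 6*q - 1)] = 4*(-q - 3)/(q^2 + 6*q - 1)^2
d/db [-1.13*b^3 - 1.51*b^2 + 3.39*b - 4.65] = -3.39*b^2 - 3.02*b + 3.39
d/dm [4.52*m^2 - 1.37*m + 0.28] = 9.04*m - 1.37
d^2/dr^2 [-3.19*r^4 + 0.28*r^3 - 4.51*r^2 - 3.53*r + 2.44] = -38.28*r^2 + 1.68*r - 9.02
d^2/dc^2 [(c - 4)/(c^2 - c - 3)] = 2*((5 - 3*c)*(-c^2 + c + 3) - (c - 4)*(2*c - 1)^2)/(-c^2 + c + 3)^3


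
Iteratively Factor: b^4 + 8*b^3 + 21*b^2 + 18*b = (b + 2)*(b^3 + 6*b^2 + 9*b) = b*(b + 2)*(b^2 + 6*b + 9) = b*(b + 2)*(b + 3)*(b + 3)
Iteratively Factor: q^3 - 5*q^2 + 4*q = (q - 4)*(q^2 - q) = (q - 4)*(q - 1)*(q)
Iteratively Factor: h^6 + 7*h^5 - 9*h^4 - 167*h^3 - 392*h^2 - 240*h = (h + 4)*(h^5 + 3*h^4 - 21*h^3 - 83*h^2 - 60*h) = (h + 3)*(h + 4)*(h^4 - 21*h^2 - 20*h) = h*(h + 3)*(h + 4)*(h^3 - 21*h - 20) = h*(h + 1)*(h + 3)*(h + 4)*(h^2 - h - 20) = h*(h - 5)*(h + 1)*(h + 3)*(h + 4)*(h + 4)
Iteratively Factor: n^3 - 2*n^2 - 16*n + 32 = (n - 2)*(n^2 - 16) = (n - 2)*(n + 4)*(n - 4)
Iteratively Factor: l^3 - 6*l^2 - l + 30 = (l - 3)*(l^2 - 3*l - 10) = (l - 5)*(l - 3)*(l + 2)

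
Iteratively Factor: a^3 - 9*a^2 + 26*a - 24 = (a - 4)*(a^2 - 5*a + 6) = (a - 4)*(a - 3)*(a - 2)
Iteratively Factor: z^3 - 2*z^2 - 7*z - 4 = (z + 1)*(z^2 - 3*z - 4) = (z + 1)^2*(z - 4)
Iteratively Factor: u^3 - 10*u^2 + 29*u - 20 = (u - 5)*(u^2 - 5*u + 4) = (u - 5)*(u - 1)*(u - 4)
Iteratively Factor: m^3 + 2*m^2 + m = (m + 1)*(m^2 + m) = (m + 1)^2*(m)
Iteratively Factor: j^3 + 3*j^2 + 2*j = (j)*(j^2 + 3*j + 2) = j*(j + 2)*(j + 1)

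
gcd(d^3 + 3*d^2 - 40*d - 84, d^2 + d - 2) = d + 2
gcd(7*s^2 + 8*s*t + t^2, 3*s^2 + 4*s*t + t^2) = s + t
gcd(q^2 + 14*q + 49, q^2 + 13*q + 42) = q + 7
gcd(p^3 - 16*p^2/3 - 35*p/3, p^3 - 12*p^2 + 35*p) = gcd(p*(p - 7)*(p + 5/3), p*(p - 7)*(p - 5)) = p^2 - 7*p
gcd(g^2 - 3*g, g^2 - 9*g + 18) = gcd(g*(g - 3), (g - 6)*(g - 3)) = g - 3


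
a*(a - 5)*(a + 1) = a^3 - 4*a^2 - 5*a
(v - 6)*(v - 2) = v^2 - 8*v + 12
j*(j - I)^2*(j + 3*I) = j^4 + I*j^3 + 5*j^2 - 3*I*j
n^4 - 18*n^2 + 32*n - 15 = (n - 3)*(n - 1)^2*(n + 5)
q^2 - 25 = (q - 5)*(q + 5)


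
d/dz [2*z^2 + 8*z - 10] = 4*z + 8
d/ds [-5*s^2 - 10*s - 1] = -10*s - 10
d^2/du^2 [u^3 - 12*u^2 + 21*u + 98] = 6*u - 24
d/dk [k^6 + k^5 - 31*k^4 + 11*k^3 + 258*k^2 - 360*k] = 6*k^5 + 5*k^4 - 124*k^3 + 33*k^2 + 516*k - 360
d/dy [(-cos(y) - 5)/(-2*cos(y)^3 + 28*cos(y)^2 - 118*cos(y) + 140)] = (-277*cos(y) + cos(2*y) + cos(3*y) + 731)*sin(y)/(4*(cos(y)^3 - 14*cos(y)^2 + 59*cos(y) - 70)^2)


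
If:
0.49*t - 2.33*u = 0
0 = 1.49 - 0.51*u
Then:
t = 13.89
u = 2.92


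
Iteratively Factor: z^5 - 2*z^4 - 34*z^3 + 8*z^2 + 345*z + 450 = (z + 3)*(z^4 - 5*z^3 - 19*z^2 + 65*z + 150) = (z - 5)*(z + 3)*(z^3 - 19*z - 30) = (z - 5)^2*(z + 3)*(z^2 + 5*z + 6) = (z - 5)^2*(z + 2)*(z + 3)*(z + 3)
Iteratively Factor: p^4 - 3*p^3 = (p)*(p^3 - 3*p^2) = p*(p - 3)*(p^2) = p^2*(p - 3)*(p)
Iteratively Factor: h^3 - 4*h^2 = (h)*(h^2 - 4*h) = h*(h - 4)*(h)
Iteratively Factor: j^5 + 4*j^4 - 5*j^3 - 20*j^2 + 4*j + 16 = (j + 2)*(j^4 + 2*j^3 - 9*j^2 - 2*j + 8) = (j + 2)*(j + 4)*(j^3 - 2*j^2 - j + 2) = (j + 1)*(j + 2)*(j + 4)*(j^2 - 3*j + 2) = (j - 1)*(j + 1)*(j + 2)*(j + 4)*(j - 2)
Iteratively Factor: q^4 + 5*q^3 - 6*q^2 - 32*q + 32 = (q - 1)*(q^3 + 6*q^2 - 32) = (q - 1)*(q + 4)*(q^2 + 2*q - 8) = (q - 2)*(q - 1)*(q + 4)*(q + 4)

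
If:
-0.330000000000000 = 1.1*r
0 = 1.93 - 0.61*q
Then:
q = 3.16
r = -0.30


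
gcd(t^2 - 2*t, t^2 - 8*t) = t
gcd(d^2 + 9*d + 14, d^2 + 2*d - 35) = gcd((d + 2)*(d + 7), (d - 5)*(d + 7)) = d + 7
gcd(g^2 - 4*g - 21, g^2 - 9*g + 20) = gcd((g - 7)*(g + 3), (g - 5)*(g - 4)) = 1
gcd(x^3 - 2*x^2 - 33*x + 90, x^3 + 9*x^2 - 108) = x^2 + 3*x - 18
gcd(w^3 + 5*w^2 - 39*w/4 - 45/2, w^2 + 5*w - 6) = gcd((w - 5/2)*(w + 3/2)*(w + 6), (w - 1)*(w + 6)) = w + 6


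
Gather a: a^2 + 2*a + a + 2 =a^2 + 3*a + 2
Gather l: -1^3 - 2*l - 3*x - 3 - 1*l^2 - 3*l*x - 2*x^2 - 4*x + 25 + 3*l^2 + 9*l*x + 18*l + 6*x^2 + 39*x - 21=2*l^2 + l*(6*x + 16) + 4*x^2 + 32*x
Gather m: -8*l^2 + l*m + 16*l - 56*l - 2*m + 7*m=-8*l^2 - 40*l + m*(l + 5)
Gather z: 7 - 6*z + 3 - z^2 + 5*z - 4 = -z^2 - z + 6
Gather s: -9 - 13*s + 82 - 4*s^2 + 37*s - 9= -4*s^2 + 24*s + 64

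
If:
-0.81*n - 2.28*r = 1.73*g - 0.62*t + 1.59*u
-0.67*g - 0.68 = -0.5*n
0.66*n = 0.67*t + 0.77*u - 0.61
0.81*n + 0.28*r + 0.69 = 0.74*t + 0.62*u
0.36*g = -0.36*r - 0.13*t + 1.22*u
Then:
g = 1.06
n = 2.79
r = -1.13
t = 3.28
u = 0.33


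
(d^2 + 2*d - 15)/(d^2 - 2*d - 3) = (d + 5)/(d + 1)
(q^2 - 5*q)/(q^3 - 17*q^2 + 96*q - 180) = q/(q^2 - 12*q + 36)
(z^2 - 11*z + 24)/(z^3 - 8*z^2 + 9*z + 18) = (z - 8)/(z^2 - 5*z - 6)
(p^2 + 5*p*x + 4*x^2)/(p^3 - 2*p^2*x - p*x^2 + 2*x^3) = (p + 4*x)/(p^2 - 3*p*x + 2*x^2)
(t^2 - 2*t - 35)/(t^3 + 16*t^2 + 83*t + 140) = (t - 7)/(t^2 + 11*t + 28)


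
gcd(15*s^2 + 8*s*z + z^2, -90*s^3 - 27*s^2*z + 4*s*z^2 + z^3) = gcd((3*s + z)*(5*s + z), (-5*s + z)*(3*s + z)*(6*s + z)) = 3*s + z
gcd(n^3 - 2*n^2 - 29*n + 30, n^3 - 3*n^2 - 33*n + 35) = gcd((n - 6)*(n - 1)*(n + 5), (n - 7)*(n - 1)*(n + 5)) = n^2 + 4*n - 5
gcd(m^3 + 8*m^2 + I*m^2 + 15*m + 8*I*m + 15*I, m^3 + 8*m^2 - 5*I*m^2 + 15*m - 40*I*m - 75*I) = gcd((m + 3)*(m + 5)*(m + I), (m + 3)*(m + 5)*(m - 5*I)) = m^2 + 8*m + 15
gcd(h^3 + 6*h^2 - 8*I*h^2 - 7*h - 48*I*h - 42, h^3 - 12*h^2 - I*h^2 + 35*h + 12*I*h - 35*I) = h - I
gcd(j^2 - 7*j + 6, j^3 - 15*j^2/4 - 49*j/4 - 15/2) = j - 6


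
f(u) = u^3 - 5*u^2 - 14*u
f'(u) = 3*u^2 - 10*u - 14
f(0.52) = -8.49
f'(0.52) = -18.39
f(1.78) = -35.12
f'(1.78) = -22.29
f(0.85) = -14.90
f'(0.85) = -20.33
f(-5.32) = -217.60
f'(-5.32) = 124.11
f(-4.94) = -173.41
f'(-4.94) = 108.61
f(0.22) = -3.31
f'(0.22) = -16.05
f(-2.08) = -1.51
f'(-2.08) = 19.78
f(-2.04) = -0.74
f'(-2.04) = 18.88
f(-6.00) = -312.00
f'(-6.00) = 154.00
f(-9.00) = -1008.00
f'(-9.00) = 319.00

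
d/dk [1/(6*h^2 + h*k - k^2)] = (-h + 2*k)/(6*h^2 + h*k - k^2)^2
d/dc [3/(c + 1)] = -3/(c + 1)^2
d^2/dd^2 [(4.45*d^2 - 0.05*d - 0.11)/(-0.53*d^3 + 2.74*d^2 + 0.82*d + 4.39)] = (-2.50001*d^6 + 0.084270000000032*d^5 - 11.668692*d^4 - 126.718542*d^3 + 327.22782*d^2 - 0.590069999999996*d - 174.380034)/(0.148877*d^9 - 2.308998*d^8 + 11.24607*d^7 - 17.125453*d^6 + 20.851368*d^5 - 92.954856*d^4 - 29.089441*d^3 - 167.27217*d^2 - 47.409366*d - 84.604519)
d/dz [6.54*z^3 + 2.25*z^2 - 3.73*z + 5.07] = 19.62*z^2 + 4.5*z - 3.73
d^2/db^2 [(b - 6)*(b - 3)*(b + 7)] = 6*b - 4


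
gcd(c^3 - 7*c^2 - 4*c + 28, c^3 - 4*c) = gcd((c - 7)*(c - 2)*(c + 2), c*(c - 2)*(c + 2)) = c^2 - 4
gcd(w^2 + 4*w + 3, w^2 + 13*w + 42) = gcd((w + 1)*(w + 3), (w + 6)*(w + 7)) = 1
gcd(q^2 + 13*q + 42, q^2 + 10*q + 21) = q + 7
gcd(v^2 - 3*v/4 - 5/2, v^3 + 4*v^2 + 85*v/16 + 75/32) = v + 5/4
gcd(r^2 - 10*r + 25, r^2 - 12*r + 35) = r - 5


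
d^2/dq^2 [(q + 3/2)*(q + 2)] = 2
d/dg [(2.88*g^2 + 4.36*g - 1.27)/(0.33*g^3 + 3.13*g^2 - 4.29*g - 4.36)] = (-0.9504*g^4 - 2.8776*g^3 - 24.7447*g^2 - 17.1634*g - 24.4579)/(0.1089*g^6 + 2.0658*g^5 + 6.9655*g^4 - 29.733*g^3 - 8.8895*g^2 + 37.4088*g + 19.0096)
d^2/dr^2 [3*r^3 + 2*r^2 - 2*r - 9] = 18*r + 4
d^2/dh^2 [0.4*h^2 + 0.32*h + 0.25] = 0.800000000000000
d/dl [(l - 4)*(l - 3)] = 2*l - 7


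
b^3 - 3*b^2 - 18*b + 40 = (b - 5)*(b - 2)*(b + 4)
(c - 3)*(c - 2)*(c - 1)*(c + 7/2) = c^4 - 5*c^3/2 - 10*c^2 + 65*c/2 - 21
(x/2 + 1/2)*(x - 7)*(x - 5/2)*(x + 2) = x^4/2 - 13*x^3/4 - 9*x^2/2 + 67*x/4 + 35/2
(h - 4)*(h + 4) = h^2 - 16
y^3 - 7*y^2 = y^2*(y - 7)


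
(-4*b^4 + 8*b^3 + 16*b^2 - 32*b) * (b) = -4*b^5 + 8*b^4 + 16*b^3 - 32*b^2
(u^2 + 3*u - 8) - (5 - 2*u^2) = 3*u^2 + 3*u - 13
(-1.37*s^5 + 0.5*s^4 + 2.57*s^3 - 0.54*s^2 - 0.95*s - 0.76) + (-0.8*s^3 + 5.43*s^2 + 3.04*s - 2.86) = -1.37*s^5 + 0.5*s^4 + 1.77*s^3 + 4.89*s^2 + 2.09*s - 3.62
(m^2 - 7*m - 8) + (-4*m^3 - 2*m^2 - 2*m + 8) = -4*m^3 - m^2 - 9*m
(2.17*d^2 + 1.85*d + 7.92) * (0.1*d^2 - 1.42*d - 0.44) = 0.217*d^4 - 2.8964*d^3 - 2.7898*d^2 - 12.0604*d - 3.4848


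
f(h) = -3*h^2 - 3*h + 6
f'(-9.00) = 51.00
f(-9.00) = -210.00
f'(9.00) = -57.00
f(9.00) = -264.00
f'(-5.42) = 29.52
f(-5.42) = -65.87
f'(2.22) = -16.32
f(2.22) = -15.45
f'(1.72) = -13.32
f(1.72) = -8.04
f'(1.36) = -11.16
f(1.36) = -3.63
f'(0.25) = -4.50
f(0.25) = 5.06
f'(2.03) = -15.18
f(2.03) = -12.45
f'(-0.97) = 2.82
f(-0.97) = 6.09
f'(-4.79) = 25.74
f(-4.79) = -48.46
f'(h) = -6*h - 3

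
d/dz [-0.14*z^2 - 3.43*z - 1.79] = -0.28*z - 3.43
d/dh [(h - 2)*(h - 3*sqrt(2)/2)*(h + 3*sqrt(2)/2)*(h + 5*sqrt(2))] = 4*h^3 - 6*h^2 + 15*sqrt(2)*h^2 - 20*sqrt(2)*h - 9*h - 45*sqrt(2)/2 + 9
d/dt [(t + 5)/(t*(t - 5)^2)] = (-2*t^2 - 15*t + 25)/(t^2*(t^3 - 15*t^2 + 75*t - 125))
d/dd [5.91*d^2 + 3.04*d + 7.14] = 11.82*d + 3.04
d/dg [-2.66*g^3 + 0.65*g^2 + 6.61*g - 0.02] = -7.98*g^2 + 1.3*g + 6.61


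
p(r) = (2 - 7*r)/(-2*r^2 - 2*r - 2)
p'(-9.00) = -0.06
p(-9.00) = -0.45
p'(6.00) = -0.06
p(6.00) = 0.47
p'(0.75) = 0.75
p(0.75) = 0.70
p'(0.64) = 1.03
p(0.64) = 0.60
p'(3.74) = -0.11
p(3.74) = 0.65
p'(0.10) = 3.79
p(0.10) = -0.59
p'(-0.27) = 5.75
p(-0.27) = -2.42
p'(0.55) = 1.32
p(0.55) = 0.50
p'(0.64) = 1.03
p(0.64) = 0.60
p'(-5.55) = -0.17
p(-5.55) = -0.78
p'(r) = (2 - 7*r)*(4*r + 2)/(-2*r^2 - 2*r - 2)^2 - 7/(-2*r^2 - 2*r - 2) = (7*r^2 + 7*r - (2*r + 1)*(7*r - 2) + 7)/(2*(r^2 + r + 1)^2)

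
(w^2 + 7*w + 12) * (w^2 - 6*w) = w^4 + w^3 - 30*w^2 - 72*w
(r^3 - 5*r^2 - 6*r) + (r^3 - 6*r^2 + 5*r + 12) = 2*r^3 - 11*r^2 - r + 12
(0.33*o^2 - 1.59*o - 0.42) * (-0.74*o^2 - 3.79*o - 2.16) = -0.2442*o^4 - 0.0741000000000001*o^3 + 5.6241*o^2 + 5.0262*o + 0.9072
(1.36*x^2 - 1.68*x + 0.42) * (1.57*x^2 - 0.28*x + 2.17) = 2.1352*x^4 - 3.0184*x^3 + 4.081*x^2 - 3.7632*x + 0.9114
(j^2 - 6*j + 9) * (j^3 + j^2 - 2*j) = j^5 - 5*j^4 + j^3 + 21*j^2 - 18*j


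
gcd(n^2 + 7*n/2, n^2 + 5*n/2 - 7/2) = n + 7/2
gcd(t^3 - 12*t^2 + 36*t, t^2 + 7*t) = t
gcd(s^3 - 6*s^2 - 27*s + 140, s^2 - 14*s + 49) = s - 7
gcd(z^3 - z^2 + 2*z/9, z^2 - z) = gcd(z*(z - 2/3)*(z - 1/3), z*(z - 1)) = z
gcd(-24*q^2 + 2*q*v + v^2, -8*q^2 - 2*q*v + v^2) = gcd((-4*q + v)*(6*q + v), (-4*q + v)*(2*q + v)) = 4*q - v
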